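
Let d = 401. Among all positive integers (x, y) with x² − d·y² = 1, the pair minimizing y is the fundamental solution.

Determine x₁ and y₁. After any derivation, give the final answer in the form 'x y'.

d=401: √d = [20; 40] (ℓ=1, odd), read p_1/q_1
k=0  a_k=20  p_k/q_k = 20/1
k=1  a_k=40  p_k/q_k = 801/40
fundamental: x₁=801, y₁=40  (since 641601 − 401·1600 = 1)

801 40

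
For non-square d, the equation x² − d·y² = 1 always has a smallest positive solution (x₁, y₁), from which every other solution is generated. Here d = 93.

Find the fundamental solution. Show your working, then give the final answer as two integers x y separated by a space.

[9; 1,1,1,4,6,4,1,1,1,18] for √93; ℓ=10 ⇒ convergent index 9
k=0  a_k=9  p_k/q_k = 9/1
k=1  a_k=1  p_k/q_k = 10/1
…
k=3  a_k=1  p_k/q_k = 29/3
k=4  a_k=4  p_k/q_k = 135/14
…
k=8  a_k=1  p_k/q_k = 7821/811
k=9  a_k=1  p_k/q_k = 12151/1260
fundamental: x₁=12151, y₁=1260  (since 147646801 − 93·1587600 = 1)

12151 1260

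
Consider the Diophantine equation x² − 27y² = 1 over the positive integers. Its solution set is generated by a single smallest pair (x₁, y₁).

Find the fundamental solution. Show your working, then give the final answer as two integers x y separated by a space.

√27 = [5; 5,10, …], period ℓ=2 (even) → k=1
step 0: (5, 1)  from 5·(1,0) + (0,1)
step 1: (26, 5)  from 5·(5,1) + (1,0)
(x₁, y₁) = (26, 5);  26² − 27·5² = 1 ✓

26 5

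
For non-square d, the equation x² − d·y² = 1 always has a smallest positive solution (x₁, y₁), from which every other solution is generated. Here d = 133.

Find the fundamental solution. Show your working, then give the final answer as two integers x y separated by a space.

2588599 224460

[11; 1,1,7,5,1,…,1,1,22] for √133; ℓ=16 ⇒ convergent index 15
i=0: a=11 ⇒ p=11, q=1
i=1: a=1 ⇒ p=12, q=1
…
i=3: a=7 ⇒ p=173, q=15
…
i=5: a=1 ⇒ p=1061, q=92
i=6: a=1 ⇒ p=1949, q=169
i=7: a=1 ⇒ p=3010, q=261
i=8: a=2 ⇒ p=7969, q=691
i=9: a=1 ⇒ p=10979, q=952
…
i=11: a=1 ⇒ p=29927, q=2595
…
i=14: a=1 ⇒ p=1378591, q=119539
i=15: a=1 ⇒ p=2588599, q=224460
→ (2588599, 224460).  Check: 2588599²=6700844782801, 133·224460²=6700844782800, difference 1.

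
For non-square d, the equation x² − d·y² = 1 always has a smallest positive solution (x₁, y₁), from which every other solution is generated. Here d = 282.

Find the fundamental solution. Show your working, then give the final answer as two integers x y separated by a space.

2351 140

√282 → a₀=16, period (1,3,1,4,1,3,1,32); ℓ=8 even so k=7
i=0: a=16 ⇒ p=16, q=1
i=1: a=1 ⇒ p=17, q=1
i=2: a=3 ⇒ p=67, q=4
…
i=4: a=4 ⇒ p=403, q=24
…
i=6: a=3 ⇒ p=1864, q=111
i=7: a=1 ⇒ p=2351, q=140
(x₁, y₁) = (2351, 140);  2351² − 282·140² = 1 ✓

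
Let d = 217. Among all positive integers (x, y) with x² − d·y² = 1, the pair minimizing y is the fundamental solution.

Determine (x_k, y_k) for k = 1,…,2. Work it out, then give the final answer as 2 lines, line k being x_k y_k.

3844063 260952
29553640695937 2006231855952

[14; 1,2,1,2,1,…,2,1,28] for √217; ℓ=16 ⇒ convergent index 15
i=0: a=14 ⇒ p=14, q=1
i=1: a=1 ⇒ p=15, q=1
i=2: a=2 ⇒ p=44, q=3
i=3: a=1 ⇒ p=59, q=4
i=4: a=2 ⇒ p=162, q=11
i=5: a=1 ⇒ p=221, q=15
i=6: a=1 ⇒ p=383, q=26
i=7: a=9 ⇒ p=3668, q=249
i=8: a=4 ⇒ p=15055, q=1022
i=9: a=9 ⇒ p=139163, q=9447
i=10: a=1 ⇒ p=154218, q=10469
i=11: a=1 ⇒ p=293381, q=19916
i=12: a=2 ⇒ p=740980, q=50301
i=13: a=1 ⇒ p=1034361, q=70217
i=14: a=2 ⇒ p=2809702, q=190735
i=15: a=1 ⇒ p=3844063, q=260952
(x₁, y₁) = (3844063, 260952);  3844063² − 217·260952² = 1 ✓
(3844063+260952√217)^2 = 29553640695937 + 2006231855952√217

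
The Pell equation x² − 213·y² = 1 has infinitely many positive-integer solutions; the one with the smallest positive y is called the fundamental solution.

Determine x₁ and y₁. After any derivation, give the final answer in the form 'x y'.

d=213: √d = [14; 1,1,2,6,1,8,1,6,2,1,1,28] (ℓ=12, even), read p_11/q_11
a_0=14:  p_0=14·1+0=14,  q_0=14·0+1=1
a_1=1:  p_1=1·14+1=15,  q_1=1·1+0=1
a_2=1:  p_2=1·15+14=29,  q_2=1·1+1=2
a_3=2:  p_3=2·29+15=73,  q_3=2·2+1=5
a_4=6:  p_4=6·73+29=467,  q_4=6·5+2=32
…
a_6=8:  p_6=8·540+467=4787,  q_6=8·37+32=328
a_7=1:  p_7=1·4787+540=5327,  q_7=1·328+37=365
a_8=6:  p_8=6·5327+4787=36749,  q_8=6·365+328=2518
a_9=2:  p_9=2·36749+5327=78825,  q_9=2·2518+365=5401
a_10=1:  p_10=1·78825+36749=115574,  q_10=1·5401+2518=7919
a_11=1:  p_11=1·115574+78825=194399,  q_11=1·7919+5401=13320
→ (194399, 13320).  Check: 194399²=37790971201, 213·13320²=37790971200, difference 1.

194399 13320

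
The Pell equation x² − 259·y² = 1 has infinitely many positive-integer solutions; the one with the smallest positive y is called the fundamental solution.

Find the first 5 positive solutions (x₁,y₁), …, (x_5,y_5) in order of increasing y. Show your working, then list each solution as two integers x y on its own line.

847225 52644
1435580401249 89202625800
2432519210895520825 151149389286757356
4121782176900479681520001 256115082676856799248400
6984153809646585277140670173625 433974201841648854097164622644

√259 = [16; 10,1,2,3,4,3,2,1,10,32, …], period ℓ=10 (even) → k=9
step 0: (16, 1)  from 16·(1,0) + (0,1)
…
step 3: (515, 32)  from 2·(177,11) + (161,10)
step 4: (1722, 107)  from 3·(515,32) + (177,11)
…
step 7: (55265, 3434)  from 2·(23931,1487) + (7403,460)
step 8: (79196, 4921)  from 1·(55265,3434) + (23931,1487)
step 9: (847225, 52644)  from 10·(79196,4921) + (55265,3434)
fundamental: x₁=847225, y₁=52644  (since 717790200625 − 259·2771390736 = 1)
n=2: (847225,52644)∘(847225,52644) = (847225·847225+259·52644·52644, 847225·52644+52644·847225) = (1435580401249,89202625800)
n=3: (1435580401249,89202625800)∘(847225,52644) = (847225·1435580401249+259·52644·89202625800, 847225·89202625800+52644·1435580401249) = (2432519210895520825,151149389286757356)
n=4: (2432519210895520825,151149389286757356)∘(847225,52644) = (847225·2432519210895520825+259·52644·151149389286757356, 847225·151149389286757356+52644·2432519210895520825) = (4121782176900479681520001,256115082676856799248400)
n=5: (4121782176900479681520001,256115082676856799248400)∘(847225,52644) = (847225·4121782176900479681520001+259·52644·256115082676856799248400, 847225·256115082676856799248400+52644·4121782176900479681520001) = (6984153809646585277140670173625,433974201841648854097164622644)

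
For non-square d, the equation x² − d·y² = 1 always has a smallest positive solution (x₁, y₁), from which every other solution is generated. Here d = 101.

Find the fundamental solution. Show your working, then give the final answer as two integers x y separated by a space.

201 20

[10; 20] for √101; ℓ=1 ⇒ convergent index 1
step 0: (10, 1)  from 10·(1,0) + (0,1)
step 1: (201, 20)  from 20·(10,1) + (1,0)
(x₁, y₁) = (201, 20);  201² − 101·20² = 1 ✓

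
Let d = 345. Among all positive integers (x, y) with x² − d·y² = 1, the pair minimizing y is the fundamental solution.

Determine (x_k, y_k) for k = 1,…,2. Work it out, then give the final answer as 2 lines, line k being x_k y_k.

[18; 1,1,2,1,6,1,2,1,1,36] for √345; ℓ=10 ⇒ convergent index 9
step 0: (18, 1)  from 18·(1,0) + (0,1)
step 1: (19, 1)  from 1·(18,1) + (1,0)
step 2: (37, 2)  from 1·(19,1) + (18,1)
step 3: (93, 5)  from 2·(37,2) + (19,1)
step 4: (130, 7)  from 1·(93,5) + (37,2)
step 5: (873, 47)  from 6·(130,7) + (93,5)
step 6: (1003, 54)  from 1·(873,47) + (130,7)
step 7: (2879, 155)  from 2·(1003,54) + (873,47)
step 8: (3882, 209)  from 1·(2879,155) + (1003,54)
step 9: (6761, 364)  from 1·(3882,209) + (2879,155)
→ (6761, 364).  Check: 6761²=45711121, 345·364²=45711120, difference 1.
(x_2, y_2) = (6761·6761 + 345·364·364, 6761·364 + 364·6761) = (91422241, 4922008)

6761 364
91422241 4922008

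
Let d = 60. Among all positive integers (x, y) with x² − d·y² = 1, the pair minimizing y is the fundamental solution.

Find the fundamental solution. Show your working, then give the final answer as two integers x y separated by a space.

31 4

√60 = [7; 1,2,1,14, …], period ℓ=4 (even) → k=3
i=0: a=7 ⇒ p=7, q=1
…
i=2: a=2 ⇒ p=23, q=3
i=3: a=1 ⇒ p=31, q=4
(x₁, y₁) = (31, 4);  31² − 60·4² = 1 ✓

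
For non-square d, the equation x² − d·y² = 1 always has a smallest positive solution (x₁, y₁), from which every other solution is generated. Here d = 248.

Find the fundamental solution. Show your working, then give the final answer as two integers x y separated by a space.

63 4

√248 → a₀=15, period (1,2,1,30); ℓ=4 even so k=3
a_0=15:  p_0=15·1+0=15,  q_0=15·0+1=1
a_1=1:  p_1=1·15+1=16,  q_1=1·1+0=1
a_2=2:  p_2=2·16+15=47,  q_2=2·1+1=3
a_3=1:  p_3=1·47+16=63,  q_3=1·3+1=4
fundamental: x₁=63, y₁=4  (since 3969 − 248·16 = 1)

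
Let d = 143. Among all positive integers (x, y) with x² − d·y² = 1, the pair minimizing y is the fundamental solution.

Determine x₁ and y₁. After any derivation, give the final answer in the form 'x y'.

12 1

[11; 1,22] for √143; ℓ=2 ⇒ convergent index 1
a_0=11:  p_0=11·1+0=11,  q_0=11·0+1=1
a_1=1:  p_1=1·11+1=12,  q_1=1·1+0=1
(x₁, y₁) = (12, 1);  12² − 143·1² = 1 ✓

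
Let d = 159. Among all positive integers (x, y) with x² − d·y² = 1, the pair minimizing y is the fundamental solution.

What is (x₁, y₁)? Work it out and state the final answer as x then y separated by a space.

1324 105

d=159: √d = [12; 1,1,1,1,3,1,1,1,1,24] (ℓ=10, even), read p_9/q_9
a_0=12:  p_0=12·1+0=12,  q_0=12·0+1=1
a_1=1:  p_1=1·12+1=13,  q_1=1·1+0=1
a_2=1:  p_2=1·13+12=25,  q_2=1·1+1=2
a_3=1:  p_3=1·25+13=38,  q_3=1·2+1=3
a_4=1:  p_4=1·38+25=63,  q_4=1·3+2=5
a_5=3:  p_5=3·63+38=227,  q_5=3·5+3=18
a_6=1:  p_6=1·227+63=290,  q_6=1·18+5=23
a_7=1:  p_7=1·290+227=517,  q_7=1·23+18=41
a_8=1:  p_8=1·517+290=807,  q_8=1·41+23=64
a_9=1:  p_9=1·807+517=1324,  q_9=1·64+41=105
(x₁, y₁) = (1324, 105);  1324² − 159·105² = 1 ✓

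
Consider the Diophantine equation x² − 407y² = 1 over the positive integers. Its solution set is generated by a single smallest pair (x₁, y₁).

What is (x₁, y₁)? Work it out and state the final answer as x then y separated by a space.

2663 132

d=407: √d = [20; 5,1,2,1,5,40] (ℓ=6, even), read p_5/q_5
a_0=20:  p_0=20·1+0=20,  q_0=20·0+1=1
a_1=5:  p_1=5·20+1=101,  q_1=5·1+0=5
a_2=1:  p_2=1·101+20=121,  q_2=1·5+1=6
…
a_4=1:  p_4=1·343+121=464,  q_4=1·17+6=23
a_5=5:  p_5=5·464+343=2663,  q_5=5·23+17=132
fundamental: x₁=2663, y₁=132  (since 7091569 − 407·17424 = 1)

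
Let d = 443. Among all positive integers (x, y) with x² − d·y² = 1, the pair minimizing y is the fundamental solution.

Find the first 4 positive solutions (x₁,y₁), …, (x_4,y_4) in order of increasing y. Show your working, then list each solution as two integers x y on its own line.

√443 → a₀=21, period (21,42); ℓ=2 even so k=1
k=0  a_k=21  p_k/q_k = 21/1
k=1  a_k=21  p_k/q_k = 442/21
→ (442, 21).  Check: 442²=195364, 443·21²=195363, difference 1.
n=2: (442,21)∘(442,21) = (442·442+443·21·21, 442·21+21·442) = (390727,18564)
n=3: (390727,18564)∘(442,21) = (442·390727+443·21·18564, 442·18564+21·390727) = (345402226,16410555)
n=4: (345402226,16410555)∘(442,21) = (442·345402226+443·21·16410555, 442·16410555+21·345402226) = (305335177057,14506912056)

442 21
390727 18564
345402226 16410555
305335177057 14506912056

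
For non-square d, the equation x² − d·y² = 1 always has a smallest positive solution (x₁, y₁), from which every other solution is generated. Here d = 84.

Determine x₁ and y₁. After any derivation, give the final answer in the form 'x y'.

d=84: √d = [9; 6,18] (ℓ=2, even), read p_1/q_1
i=0: a=9 ⇒ p=9, q=1
i=1: a=6 ⇒ p=55, q=6
→ (55, 6).  Check: 55²=3025, 84·6²=3024, difference 1.

55 6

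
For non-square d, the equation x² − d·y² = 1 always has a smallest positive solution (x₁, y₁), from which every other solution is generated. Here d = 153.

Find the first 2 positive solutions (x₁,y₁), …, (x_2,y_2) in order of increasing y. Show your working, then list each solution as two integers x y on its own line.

2177 176
9478657 766304

√153 → a₀=12, period (2,1,2,2,2,1,2,24); ℓ=8 even so k=7
step 0: (12, 1)  from 12·(1,0) + (0,1)
step 1: (25, 2)  from 2·(12,1) + (1,0)
…
step 6: (804, 65)  from 1·(569,46) + (235,19)
step 7: (2177, 176)  from 2·(804,65) + (569,46)
fundamental: x₁=2177, y₁=176  (since 4739329 − 153·30976 = 1)
(x_2, y_2) = (2177·2177 + 153·176·176, 2177·176 + 176·2177) = (9478657, 766304)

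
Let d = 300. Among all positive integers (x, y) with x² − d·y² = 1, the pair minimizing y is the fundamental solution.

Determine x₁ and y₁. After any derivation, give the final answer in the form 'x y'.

√300 = [17; 3,8,3,34, …], period ℓ=4 (even) → k=3
k=0  a_k=17  p_k/q_k = 17/1
…
k=2  a_k=8  p_k/q_k = 433/25
k=3  a_k=3  p_k/q_k = 1351/78
→ (1351, 78).  Check: 1351²=1825201, 300·78²=1825200, difference 1.

1351 78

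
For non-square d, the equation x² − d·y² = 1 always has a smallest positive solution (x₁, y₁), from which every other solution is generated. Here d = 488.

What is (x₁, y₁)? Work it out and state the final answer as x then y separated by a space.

243 11

√488 → a₀=22, period (11,44); ℓ=2 even so k=1
a_0=22:  p_0=22·1+0=22,  q_0=22·0+1=1
a_1=11:  p_1=11·22+1=243,  q_1=11·1+0=11
fundamental: x₁=243, y₁=11  (since 59049 − 488·121 = 1)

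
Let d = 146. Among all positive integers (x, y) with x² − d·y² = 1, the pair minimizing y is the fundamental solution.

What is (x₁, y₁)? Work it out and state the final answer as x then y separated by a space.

[12; 12,24] for √146; ℓ=2 ⇒ convergent index 1
k=0  a_k=12  p_k/q_k = 12/1
k=1  a_k=12  p_k/q_k = 145/12
fundamental: x₁=145, y₁=12  (since 21025 − 146·144 = 1)

145 12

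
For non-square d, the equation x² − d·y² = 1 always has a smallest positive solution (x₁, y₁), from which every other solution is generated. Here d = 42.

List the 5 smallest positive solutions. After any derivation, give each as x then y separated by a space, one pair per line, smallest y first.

13 2
337 52
8749 1350
227137 35048
5896813 909898

√42 → a₀=6, period (2,12); ℓ=2 even so k=1
a_0=6:  p_0=6·1+0=6,  q_0=6·0+1=1
a_1=2:  p_1=2·6+1=13,  q_1=2·1+0=2
→ (13, 2).  Check: 13²=169, 42·2²=168, difference 1.
k=2:  x_2 = 13·13+42·2·2 = 337,  y_2 = 13·2+2·13 = 52
k=3:  x_3 = 13·337+42·2·52 = 8749,  y_3 = 13·52+2·337 = 1350
k=4:  x_4 = 13·8749+42·2·1350 = 227137,  y_4 = 13·1350+2·8749 = 35048
k=5:  x_5 = 13·227137+42·2·35048 = 5896813,  y_5 = 13·35048+2·227137 = 909898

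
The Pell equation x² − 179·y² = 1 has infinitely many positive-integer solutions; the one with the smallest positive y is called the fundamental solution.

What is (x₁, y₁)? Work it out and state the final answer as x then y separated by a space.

√179 → a₀=13, period (2,1,1,1,3,…,1,2,26); ℓ=14 even so k=13
k=0  a_k=13  p_k/q_k = 13/1
k=1  a_k=2  p_k/q_k = 27/2
k=2  a_k=1  p_k/q_k = 40/3
…
k=8  a_k=5  p_k/q_k = 137042/10243
k=9  a_k=3  p_k/q_k = 438125/32747
k=10  a_k=1  p_k/q_k = 575167/42990
…
k=12  a_k=1  p_k/q_k = 1588459/118727
k=13  a_k=2  p_k/q_k = 4190210/313191
→ (4190210, 313191).  Check: 4190210²=17557859844100, 179·313191²=17557859844099, difference 1.

4190210 313191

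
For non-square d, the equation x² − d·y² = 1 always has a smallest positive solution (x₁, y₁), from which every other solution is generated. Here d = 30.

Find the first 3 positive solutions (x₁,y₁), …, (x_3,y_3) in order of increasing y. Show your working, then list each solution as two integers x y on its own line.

d=30: √d = [5; 2,10] (ℓ=2, even), read p_1/q_1
k=0  a_k=5  p_k/q_k = 5/1
k=1  a_k=2  p_k/q_k = 11/2
fundamental: x₁=11, y₁=2  (since 121 − 30·4 = 1)
(x_2, y_2) = (11·11 + 30·2·2, 11·2 + 2·11) = (241, 44)
(x_3, y_3) = (11·241 + 30·2·44, 11·44 + 2·241) = (5291, 966)

11 2
241 44
5291 966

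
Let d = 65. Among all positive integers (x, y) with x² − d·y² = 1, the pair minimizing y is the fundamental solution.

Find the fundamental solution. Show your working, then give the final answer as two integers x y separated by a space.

√65 = [8; 16, …], period ℓ=1 (odd) → k=1
i=0: a=8 ⇒ p=8, q=1
i=1: a=16 ⇒ p=129, q=16
→ (129, 16).  Check: 129²=16641, 65·16²=16640, difference 1.

129 16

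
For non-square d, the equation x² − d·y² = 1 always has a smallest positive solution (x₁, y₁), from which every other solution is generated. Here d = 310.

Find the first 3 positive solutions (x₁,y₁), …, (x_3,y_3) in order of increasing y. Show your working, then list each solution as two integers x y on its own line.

√310 = [17; 1,1,1,1,5,…,1,1,34, …], period ℓ=16 (even) → k=15
step 0: (17, 1)  from 17·(1,0) + (0,1)
step 1: (18, 1)  from 1·(17,1) + (1,0)
step 2: (35, 2)  from 1·(18,1) + (17,1)
step 3: (53, 3)  from 1·(35,2) + (18,1)
…
step 5: (493, 28)  from 5·(88,5) + (53,3)
step 6: (1567, 89)  from 3·(493,28) + (88,5)
step 7: (2060, 117)  from 1·(1567,89) + (493,28)
…
step 10: (28928, 1643)  from 3·(7747,440) + (5687,323)
step 11: (152387, 8655)  from 5·(28928,1643) + (7747,440)
step 12: (181315, 10298)  from 1·(152387,8655) + (28928,1643)
step 13: (333702, 18953)  from 1·(181315,10298) + (152387,8655)
step 14: (515017, 29251)  from 1·(333702,18953) + (181315,10298)
step 15: (848719, 48204)  from 1·(515017,29251) + (333702,18953)
→ (848719, 48204).  Check: 848719²=720323940961, 310·48204²=720323940960, difference 1.
(848719+48204√310)^2 = 1440647881921 + 81823301352√310
(848719+48204√310)^3 = 2445410459391369679 + 138889981000287972√310

848719 48204
1440647881921 81823301352
2445410459391369679 138889981000287972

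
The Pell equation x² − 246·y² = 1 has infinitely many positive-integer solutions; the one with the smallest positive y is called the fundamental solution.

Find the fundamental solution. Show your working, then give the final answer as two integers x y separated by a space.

88805 5662

√246 → a₀=15, period (1,2,5,1,14,1,5,2,1,30); ℓ=10 even so k=9
k=0  a_k=15  p_k/q_k = 15/1
k=1  a_k=1  p_k/q_k = 16/1
k=2  a_k=2  p_k/q_k = 47/3
k=3  a_k=5  p_k/q_k = 251/16
k=4  a_k=1  p_k/q_k = 298/19
k=5  a_k=14  p_k/q_k = 4423/282
k=6  a_k=1  p_k/q_k = 4721/301
k=7  a_k=5  p_k/q_k = 28028/1787
k=8  a_k=2  p_k/q_k = 60777/3875
k=9  a_k=1  p_k/q_k = 88805/5662
→ (88805, 5662).  Check: 88805²=7886328025, 246·5662²=7886328024, difference 1.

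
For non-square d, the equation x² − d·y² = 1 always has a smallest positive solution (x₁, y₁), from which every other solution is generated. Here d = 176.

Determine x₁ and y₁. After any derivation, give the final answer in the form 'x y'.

199 15

√176 = [13; 3,1,3,26, …], period ℓ=4 (even) → k=3
i=0: a=13 ⇒ p=13, q=1
i=1: a=3 ⇒ p=40, q=3
i=2: a=1 ⇒ p=53, q=4
i=3: a=3 ⇒ p=199, q=15
fundamental: x₁=199, y₁=15  (since 39601 − 176·225 = 1)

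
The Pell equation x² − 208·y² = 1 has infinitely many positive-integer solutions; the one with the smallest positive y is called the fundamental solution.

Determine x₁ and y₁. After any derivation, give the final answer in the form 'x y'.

649 45

d=208: √d = [14; 2,2,1,2,2,28] (ℓ=6, even), read p_5/q_5
a_0=14:  p_0=14·1+0=14,  q_0=14·0+1=1
…
a_3=1:  p_3=1·72+29=101,  q_3=1·5+2=7
a_4=2:  p_4=2·101+72=274,  q_4=2·7+5=19
a_5=2:  p_5=2·274+101=649,  q_5=2·19+7=45
(x₁, y₁) = (649, 45);  649² − 208·45² = 1 ✓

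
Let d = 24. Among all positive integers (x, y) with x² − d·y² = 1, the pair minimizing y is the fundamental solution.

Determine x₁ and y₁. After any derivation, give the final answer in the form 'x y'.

d=24: √d = [4; 1,8] (ℓ=2, even), read p_1/q_1
k=0  a_k=4  p_k/q_k = 4/1
k=1  a_k=1  p_k/q_k = 5/1
fundamental: x₁=5, y₁=1  (since 25 − 24·1 = 1)

5 1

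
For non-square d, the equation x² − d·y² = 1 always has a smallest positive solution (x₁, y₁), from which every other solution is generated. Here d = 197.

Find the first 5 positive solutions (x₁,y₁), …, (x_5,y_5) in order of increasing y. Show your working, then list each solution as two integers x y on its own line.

393 28
308897 22008
242792649 17298260
190834713217 13596410352
149995841795913 10686761238412

[14; 28] for √197; ℓ=1 ⇒ convergent index 1
i=0: a=14 ⇒ p=14, q=1
i=1: a=28 ⇒ p=393, q=28
→ (393, 28).  Check: 393²=154449, 197·28²=154448, difference 1.
(x_2, y_2) = (393·393 + 197·28·28, 393·28 + 28·393) = (308897, 22008)
(x_3, y_3) = (393·308897 + 197·28·22008, 393·22008 + 28·308897) = (242792649, 17298260)
(x_4, y_4) = (393·242792649 + 197·28·17298260, 393·17298260 + 28·242792649) = (190834713217, 13596410352)
(x_5, y_5) = (393·190834713217 + 197·28·13596410352, 393·13596410352 + 28·190834713217) = (149995841795913, 10686761238412)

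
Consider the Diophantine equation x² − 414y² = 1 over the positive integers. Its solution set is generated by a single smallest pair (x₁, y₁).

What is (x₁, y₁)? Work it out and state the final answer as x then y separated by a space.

[20; 2,1,7,2,7,1,2,40] for √414; ℓ=8 ⇒ convergent index 7
k=0  a_k=20  p_k/q_k = 20/1
k=1  a_k=2  p_k/q_k = 41/2
k=2  a_k=1  p_k/q_k = 61/3
k=3  a_k=7  p_k/q_k = 468/23
k=4  a_k=2  p_k/q_k = 997/49
k=5  a_k=7  p_k/q_k = 7447/366
k=6  a_k=1  p_k/q_k = 8444/415
k=7  a_k=2  p_k/q_k = 24335/1196
→ (24335, 1196).  Check: 24335²=592192225, 414·1196²=592192224, difference 1.

24335 1196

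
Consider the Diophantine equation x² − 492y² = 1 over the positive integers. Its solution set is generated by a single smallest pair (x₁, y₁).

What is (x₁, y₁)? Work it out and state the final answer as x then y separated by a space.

d=492: √d = [22; 5,1,1,10,1,1,5,44] (ℓ=8, even), read p_7/q_7
k=0  a_k=22  p_k/q_k = 22/1
k=1  a_k=5  p_k/q_k = 111/5
k=2  a_k=1  p_k/q_k = 133/6
…
k=5  a_k=1  p_k/q_k = 2817/127
k=6  a_k=1  p_k/q_k = 5390/243
k=7  a_k=5  p_k/q_k = 29767/1342
fundamental: x₁=29767, y₁=1342  (since 886074289 − 492·1800964 = 1)

29767 1342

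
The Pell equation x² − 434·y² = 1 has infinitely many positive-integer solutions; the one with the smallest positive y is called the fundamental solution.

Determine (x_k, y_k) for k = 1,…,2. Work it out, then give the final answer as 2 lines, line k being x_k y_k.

√434 = [20; 1,4,1,40, …], period ℓ=4 (even) → k=3
i=0: a=20 ⇒ p=20, q=1
i=1: a=1 ⇒ p=21, q=1
i=2: a=4 ⇒ p=104, q=5
i=3: a=1 ⇒ p=125, q=6
fundamental: x₁=125, y₁=6  (since 15625 − 434·36 = 1)
(125+6√434)^2 = 31249 + 1500√434

125 6
31249 1500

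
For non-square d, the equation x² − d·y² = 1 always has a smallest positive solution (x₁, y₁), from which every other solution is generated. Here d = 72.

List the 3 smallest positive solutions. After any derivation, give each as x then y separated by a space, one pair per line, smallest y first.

17 2
577 68
19601 2310

d=72: √d = [8; 2,16] (ℓ=2, even), read p_1/q_1
step 0: (8, 1)  from 8·(1,0) + (0,1)
step 1: (17, 2)  from 2·(8,1) + (1,0)
fundamental: x₁=17, y₁=2  (since 289 − 72·4 = 1)
(x_2, y_2) = (17·17 + 72·2·2, 17·2 + 2·17) = (577, 68)
(x_3, y_3) = (17·577 + 72·2·68, 17·68 + 2·577) = (19601, 2310)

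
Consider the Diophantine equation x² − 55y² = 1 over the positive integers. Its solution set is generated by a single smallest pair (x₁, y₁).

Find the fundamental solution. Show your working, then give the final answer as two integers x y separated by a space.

89 12

[7; 2,2,2,14] for √55; ℓ=4 ⇒ convergent index 3
i=0: a=7 ⇒ p=7, q=1
i=1: a=2 ⇒ p=15, q=2
i=2: a=2 ⇒ p=37, q=5
i=3: a=2 ⇒ p=89, q=12
→ (89, 12).  Check: 89²=7921, 55·12²=7920, difference 1.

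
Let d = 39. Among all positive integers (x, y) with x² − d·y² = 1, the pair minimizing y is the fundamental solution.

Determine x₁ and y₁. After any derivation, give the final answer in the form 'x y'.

25 4

[6; 4,12] for √39; ℓ=2 ⇒ convergent index 1
step 0: (6, 1)  from 6·(1,0) + (0,1)
step 1: (25, 4)  from 4·(6,1) + (1,0)
(x₁, y₁) = (25, 4);  25² − 39·4² = 1 ✓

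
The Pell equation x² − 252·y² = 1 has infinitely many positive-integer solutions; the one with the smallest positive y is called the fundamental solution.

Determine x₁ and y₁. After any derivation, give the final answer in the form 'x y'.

127 8

d=252: √d = [15; 1,6,1,30] (ℓ=4, even), read p_3/q_3
k=0  a_k=15  p_k/q_k = 15/1
k=1  a_k=1  p_k/q_k = 16/1
k=2  a_k=6  p_k/q_k = 111/7
k=3  a_k=1  p_k/q_k = 127/8
→ (127, 8).  Check: 127²=16129, 252·8²=16128, difference 1.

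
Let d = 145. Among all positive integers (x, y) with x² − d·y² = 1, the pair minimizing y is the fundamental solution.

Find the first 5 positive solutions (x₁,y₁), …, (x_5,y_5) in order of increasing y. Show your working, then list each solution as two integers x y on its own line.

√145 = [12; 24, …], period ℓ=1 (odd) → k=1
step 0: (12, 1)  from 12·(1,0) + (0,1)
step 1: (289, 24)  from 24·(12,1) + (1,0)
→ (289, 24).  Check: 289²=83521, 145·24²=83520, difference 1.
(x_2, y_2) = (289·289 + 145·24·24, 289·24 + 24·289) = (167041, 13872)
(x_3, y_3) = (289·167041 + 145·24·13872, 289·13872 + 24·167041) = (96549409, 8017992)
(x_4, y_4) = (289·96549409 + 145·24·8017992, 289·8017992 + 24·96549409) = (55805391361, 4634385504)
(x_5, y_5) = (289·55805391361 + 145·24·4634385504, 289·4634385504 + 24·55805391361) = (32255419657249, 2678666803320)

289 24
167041 13872
96549409 8017992
55805391361 4634385504
32255419657249 2678666803320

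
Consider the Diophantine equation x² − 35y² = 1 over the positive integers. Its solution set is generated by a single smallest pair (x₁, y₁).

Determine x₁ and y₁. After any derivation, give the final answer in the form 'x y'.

6 1

√35 = [5; 1,10, …], period ℓ=2 (even) → k=1
a_0=5:  p_0=5·1+0=5,  q_0=5·0+1=1
a_1=1:  p_1=1·5+1=6,  q_1=1·1+0=1
fundamental: x₁=6, y₁=1  (since 36 − 35·1 = 1)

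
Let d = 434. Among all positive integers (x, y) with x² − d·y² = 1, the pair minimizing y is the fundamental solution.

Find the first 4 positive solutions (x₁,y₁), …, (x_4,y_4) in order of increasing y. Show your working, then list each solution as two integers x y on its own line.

125 6
31249 1500
7812125 374994
1953000001 93747000

[20; 1,4,1,40] for √434; ℓ=4 ⇒ convergent index 3
a_0=20:  p_0=20·1+0=20,  q_0=20·0+1=1
a_1=1:  p_1=1·20+1=21,  q_1=1·1+0=1
a_2=4:  p_2=4·21+20=104,  q_2=4·1+1=5
a_3=1:  p_3=1·104+21=125,  q_3=1·5+1=6
(x₁, y₁) = (125, 6);  125² − 434·6² = 1 ✓
k=2:  x_2 = 125·125+434·6·6 = 31249,  y_2 = 125·6+6·125 = 1500
k=3:  x_3 = 125·31249+434·6·1500 = 7812125,  y_3 = 125·1500+6·31249 = 374994
k=4:  x_4 = 125·7812125+434·6·374994 = 1953000001,  y_4 = 125·374994+6·7812125 = 93747000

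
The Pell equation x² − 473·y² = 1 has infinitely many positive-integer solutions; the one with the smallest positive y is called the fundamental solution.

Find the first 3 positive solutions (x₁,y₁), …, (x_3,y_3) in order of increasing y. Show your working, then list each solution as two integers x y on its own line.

[21; 1,2,1,42] for √473; ℓ=4 ⇒ convergent index 3
a_0=21:  p_0=21·1+0=21,  q_0=21·0+1=1
…
a_2=2:  p_2=2·22+21=65,  q_2=2·1+1=3
a_3=1:  p_3=1·65+22=87,  q_3=1·3+1=4
fundamental: x₁=87, y₁=4  (since 7569 − 473·16 = 1)
k=2:  x_2 = 87·87+473·4·4 = 15137,  y_2 = 87·4+4·87 = 696
k=3:  x_3 = 87·15137+473·4·696 = 2633751,  y_3 = 87·696+4·15137 = 121100

87 4
15137 696
2633751 121100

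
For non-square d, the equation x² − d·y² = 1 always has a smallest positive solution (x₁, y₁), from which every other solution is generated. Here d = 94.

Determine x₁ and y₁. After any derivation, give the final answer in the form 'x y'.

2143295 221064

√94 = [9; 1,2,3,1,1,…,2,1,18, …], period ℓ=16 (even) → k=15
step 0: (9, 1)  from 9·(1,0) + (0,1)
…
step 3: (97, 10)  from 3·(29,3) + (10,1)
…
step 5: (223, 23)  from 1·(126,13) + (97,10)
step 6: (1241, 128)  from 5·(223,23) + (126,13)
step 7: (1464, 151)  from 1·(1241,128) + (223,23)
step 8: (12953, 1336)  from 8·(1464,151) + (1241,128)
step 9: (14417, 1487)  from 1·(12953,1336) + (1464,151)
…
step 12: (184493, 19029)  from 1·(99455,10258) + (85038,8771)
step 13: (652934, 67345)  from 3·(184493,19029) + (99455,10258)
step 14: (1490361, 153719)  from 2·(652934,67345) + (184493,19029)
step 15: (2143295, 221064)  from 1·(1490361,153719) + (652934,67345)
→ (2143295, 221064).  Check: 2143295²=4593713457025, 94·221064²=4593713457024, difference 1.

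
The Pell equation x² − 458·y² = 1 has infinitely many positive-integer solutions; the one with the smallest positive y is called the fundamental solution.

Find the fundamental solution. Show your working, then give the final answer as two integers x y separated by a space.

22899 1070

d=458: √d = [21; 2,2,42] (ℓ=3, odd), read p_5/q_5
k=0  a_k=21  p_k/q_k = 21/1
k=1  a_k=2  p_k/q_k = 43/2
k=2  a_k=2  p_k/q_k = 107/5
…
k=4  a_k=2  p_k/q_k = 9181/429
k=5  a_k=2  p_k/q_k = 22899/1070
(x₁, y₁) = (22899, 1070);  22899² − 458·1070² = 1 ✓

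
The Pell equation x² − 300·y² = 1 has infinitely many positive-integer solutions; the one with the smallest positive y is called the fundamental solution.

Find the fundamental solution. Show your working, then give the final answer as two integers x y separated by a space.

1351 78

[17; 3,8,3,34] for √300; ℓ=4 ⇒ convergent index 3
i=0: a=17 ⇒ p=17, q=1
i=1: a=3 ⇒ p=52, q=3
i=2: a=8 ⇒ p=433, q=25
i=3: a=3 ⇒ p=1351, q=78
→ (1351, 78).  Check: 1351²=1825201, 300·78²=1825200, difference 1.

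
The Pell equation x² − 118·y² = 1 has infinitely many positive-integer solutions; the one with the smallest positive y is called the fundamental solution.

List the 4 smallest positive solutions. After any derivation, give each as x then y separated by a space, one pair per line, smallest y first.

306917 28254
188396089777 17343265836
115643925371868101 10645886241146970
70986173286526887819457 6534806934930865917144

d=118: √d = [10; 1,6,3,2,10,2,3,6,1,20] (ℓ=10, even), read p_9/q_9
i=0: a=10 ⇒ p=10, q=1
…
i=6: a=2 ⇒ p=12112, q=1115
…
i=8: a=6 ⇒ p=264802, q=24377
i=9: a=1 ⇒ p=306917, q=28254
fundamental: x₁=306917, y₁=28254  (since 94198044889 − 118·798288516 = 1)
k=2:  x_2 = 306917·306917+118·28254·28254 = 188396089777,  y_2 = 306917·28254+28254·306917 = 17343265836
k=3:  x_3 = 306917·188396089777+118·28254·17343265836 = 115643925371868101,  y_3 = 306917·17343265836+28254·188396089777 = 10645886241146970
k=4:  x_4 = 306917·115643925371868101+118·28254·10645886241146970 = 70986173286526887819457,  y_4 = 306917·10645886241146970+28254·115643925371868101 = 6534806934930865917144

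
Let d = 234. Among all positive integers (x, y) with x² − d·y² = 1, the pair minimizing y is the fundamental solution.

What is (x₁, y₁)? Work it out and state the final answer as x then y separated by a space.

d=234: √d = [15; 3,2,1,2,1,2,3,30] (ℓ=8, even), read p_7/q_7
step 0: (15, 1)  from 15·(1,0) + (0,1)
step 1: (46, 3)  from 3·(15,1) + (1,0)
step 2: (107, 7)  from 2·(46,3) + (15,1)
step 3: (153, 10)  from 1·(107,7) + (46,3)
step 4: (413, 27)  from 2·(153,10) + (107,7)
…
step 6: (1545, 101)  from 2·(566,37) + (413,27)
step 7: (5201, 340)  from 3·(1545,101) + (566,37)
(x₁, y₁) = (5201, 340);  5201² − 234·340² = 1 ✓

5201 340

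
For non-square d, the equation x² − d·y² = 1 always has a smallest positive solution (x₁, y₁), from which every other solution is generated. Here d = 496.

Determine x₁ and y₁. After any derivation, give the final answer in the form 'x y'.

4620799 207480

√496 → a₀=22, period (3,1,2,4,1,…,1,3,44); ℓ=16 even so k=15
step 0: (22, 1)  from 22·(1,0) + (0,1)
…
step 2: (89, 4)  from 1·(67,3) + (22,1)
…
step 4: (1069, 48)  from 4·(245,11) + (89,4)
…
step 6: (2383, 107)  from 1·(1314,59) + (1069,48)
step 7: (6080, 273)  from 2·(2383,107) + (1314,59)
step 8: (14543, 653)  from 2·(6080,273) + (2383,107)
…
step 10: (49709, 2232)  from 1·(35166,1579) + (14543,653)
step 11: (84875, 3811)  from 1·(49709,2232) + (35166,1579)
step 12: (389209, 17476)  from 4·(84875,3811) + (49709,2232)
…
step 14: (1252502, 56239)  from 1·(863293,38763) + (389209,17476)
step 15: (4620799, 207480)  from 3·(1252502,56239) + (863293,38763)
(x₁, y₁) = (4620799, 207480);  4620799² − 496·207480² = 1 ✓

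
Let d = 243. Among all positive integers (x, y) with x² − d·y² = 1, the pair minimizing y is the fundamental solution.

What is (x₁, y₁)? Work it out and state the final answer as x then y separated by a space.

√243 → a₀=15, period (1,1,2,3,15,3,2,1,1,30); ℓ=10 even so k=9
step 0: (15, 1)  from 15·(1,0) + (0,1)
step 1: (16, 1)  from 1·(15,1) + (1,0)
step 2: (31, 2)  from 1·(16,1) + (15,1)
step 3: (78, 5)  from 2·(31,2) + (16,1)
step 4: (265, 17)  from 3·(78,5) + (31,2)
step 5: (4053, 260)  from 15·(265,17) + (78,5)
…
step 7: (28901, 1854)  from 2·(12424,797) + (4053,260)
step 8: (41325, 2651)  from 1·(28901,1854) + (12424,797)
step 9: (70226, 4505)  from 1·(41325,2651) + (28901,1854)
→ (70226, 4505).  Check: 70226²=4931691076, 243·4505²=4931691075, difference 1.

70226 4505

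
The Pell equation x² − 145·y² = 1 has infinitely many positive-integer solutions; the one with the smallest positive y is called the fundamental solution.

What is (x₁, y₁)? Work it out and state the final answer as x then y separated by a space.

289 24

[12; 24] for √145; ℓ=1 ⇒ convergent index 1
k=0  a_k=12  p_k/q_k = 12/1
k=1  a_k=24  p_k/q_k = 289/24
→ (289, 24).  Check: 289²=83521, 145·24²=83520, difference 1.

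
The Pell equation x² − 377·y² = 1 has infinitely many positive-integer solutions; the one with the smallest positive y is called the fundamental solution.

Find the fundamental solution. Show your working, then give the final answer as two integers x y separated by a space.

d=377: √d = [19; 2,2,2,38] (ℓ=4, even), read p_3/q_3
step 0: (19, 1)  from 19·(1,0) + (0,1)
step 1: (39, 2)  from 2·(19,1) + (1,0)
step 2: (97, 5)  from 2·(39,2) + (19,1)
step 3: (233, 12)  from 2·(97,5) + (39,2)
fundamental: x₁=233, y₁=12  (since 54289 − 377·144 = 1)

233 12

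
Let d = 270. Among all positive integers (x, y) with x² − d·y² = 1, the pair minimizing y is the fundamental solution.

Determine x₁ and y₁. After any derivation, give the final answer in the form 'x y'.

√270 → a₀=16, period (2,3,6,3,2,32); ℓ=6 even so k=5
i=0: a=16 ⇒ p=16, q=1
…
i=4: a=3 ⇒ p=2284, q=139
i=5: a=2 ⇒ p=5291, q=322
fundamental: x₁=5291, y₁=322  (since 27994681 − 270·103684 = 1)

5291 322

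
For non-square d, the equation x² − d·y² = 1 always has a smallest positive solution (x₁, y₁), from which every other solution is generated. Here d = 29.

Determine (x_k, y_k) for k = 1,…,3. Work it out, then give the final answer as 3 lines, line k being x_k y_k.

9801 1820
192119201 35675640
3765920568201 699313893460

√29 = [5; 2,1,1,2,10, …], period ℓ=5 (odd) → k=9
i=0: a=5 ⇒ p=5, q=1
i=1: a=2 ⇒ p=11, q=2
i=2: a=1 ⇒ p=16, q=3
i=3: a=1 ⇒ p=27, q=5
i=4: a=2 ⇒ p=70, q=13
i=5: a=10 ⇒ p=727, q=135
i=6: a=2 ⇒ p=1524, q=283
i=7: a=1 ⇒ p=2251, q=418
i=8: a=1 ⇒ p=3775, q=701
i=9: a=2 ⇒ p=9801, q=1820
→ (9801, 1820).  Check: 9801²=96059601, 29·1820²=96059600, difference 1.
(x_2, y_2) = (9801·9801 + 29·1820·1820, 9801·1820 + 1820·9801) = (192119201, 35675640)
(x_3, y_3) = (9801·192119201 + 29·1820·35675640, 9801·35675640 + 1820·192119201) = (3765920568201, 699313893460)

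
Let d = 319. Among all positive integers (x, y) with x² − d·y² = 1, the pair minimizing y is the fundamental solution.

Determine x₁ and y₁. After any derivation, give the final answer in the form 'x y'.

12901780 722361

[17; 1,6,5,1,4,…,6,1,34] for √319; ℓ=14 ⇒ convergent index 13
a_0=17:  p_0=17·1+0=17,  q_0=17·0+1=1
a_1=1:  p_1=1·17+1=18,  q_1=1·1+0=1
…
a_5=4:  p_5=4·768+643=3715,  q_5=4·43+36=208
a_6=3:  p_6=3·3715+768=11913,  q_6=3·208+43=667
…
a_8=3:  p_8=3·15628+11913=58797,  q_8=3·875+667=3292
a_9=4:  p_9=4·58797+15628=250816,  q_9=4·3292+875=14043
a_10=1:  p_10=1·250816+58797=309613,  q_10=1·14043+3292=17335
…
a_12=6:  p_12=6·1798881+309613=11102899,  q_12=6·100718+17335=621643
a_13=1:  p_13=1·11102899+1798881=12901780,  q_13=1·621643+100718=722361
(x₁, y₁) = (12901780, 722361);  12901780² − 319·722361² = 1 ✓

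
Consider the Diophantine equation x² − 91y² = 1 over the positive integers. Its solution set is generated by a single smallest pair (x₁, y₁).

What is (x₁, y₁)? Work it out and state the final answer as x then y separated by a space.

√91 → a₀=9, period (1,1,5,1,5,1,1,18); ℓ=8 even so k=7
a_0=9:  p_0=9·1+0=9,  q_0=9·0+1=1
a_1=1:  p_1=1·9+1=10,  q_1=1·1+0=1
…
a_3=5:  p_3=5·19+10=105,  q_3=5·2+1=11
a_4=1:  p_4=1·105+19=124,  q_4=1·11+2=13
a_5=5:  p_5=5·124+105=725,  q_5=5·13+11=76
a_6=1:  p_6=1·725+124=849,  q_6=1·76+13=89
a_7=1:  p_7=1·849+725=1574,  q_7=1·89+76=165
→ (1574, 165).  Check: 1574²=2477476, 91·165²=2477475, difference 1.

1574 165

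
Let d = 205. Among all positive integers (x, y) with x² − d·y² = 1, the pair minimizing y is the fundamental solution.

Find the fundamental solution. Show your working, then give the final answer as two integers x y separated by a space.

[14; 3,6,1,4,1,6,3,28] for √205; ℓ=8 ⇒ convergent index 7
step 0: (14, 1)  from 14·(1,0) + (0,1)
step 1: (43, 3)  from 3·(14,1) + (1,0)
…
step 3: (315, 22)  from 1·(272,19) + (43,3)
…
step 6: (12614, 881)  from 6·(1847,129) + (1532,107)
step 7: (39689, 2772)  from 3·(12614,881) + (1847,129)
→ (39689, 2772).  Check: 39689²=1575216721, 205·2772²=1575216720, difference 1.

39689 2772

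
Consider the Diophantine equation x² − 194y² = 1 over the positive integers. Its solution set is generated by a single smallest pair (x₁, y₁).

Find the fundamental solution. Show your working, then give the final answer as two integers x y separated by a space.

195 14

√194 = [13; 1,12,1,26, …], period ℓ=4 (even) → k=3
step 0: (13, 1)  from 13·(1,0) + (0,1)
step 1: (14, 1)  from 1·(13,1) + (1,0)
step 2: (181, 13)  from 12·(14,1) + (13,1)
step 3: (195, 14)  from 1·(181,13) + (14,1)
→ (195, 14).  Check: 195²=38025, 194·14²=38024, difference 1.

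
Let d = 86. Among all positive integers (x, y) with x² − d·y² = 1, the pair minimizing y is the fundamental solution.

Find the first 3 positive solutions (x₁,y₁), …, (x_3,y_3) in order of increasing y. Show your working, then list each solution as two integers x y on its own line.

d=86: √d = [9; 3,1,1,1,8,1,1,1,3,18] (ℓ=10, even), read p_9/q_9
i=0: a=9 ⇒ p=9, q=1
i=1: a=3 ⇒ p=28, q=3
i=2: a=1 ⇒ p=37, q=4
i=3: a=1 ⇒ p=65, q=7
i=4: a=1 ⇒ p=102, q=11
i=5: a=8 ⇒ p=881, q=95
i=6: a=1 ⇒ p=983, q=106
i=7: a=1 ⇒ p=1864, q=201
i=8: a=1 ⇒ p=2847, q=307
i=9: a=3 ⇒ p=10405, q=1122
→ (10405, 1122).  Check: 10405²=108264025, 86·1122²=108264024, difference 1.
(x_2, y_2) = (10405·10405 + 86·1122·1122, 10405·1122 + 1122·10405) = (216528049, 23348820)
(x_3, y_3) = (10405·216528049 + 86·1122·23348820, 10405·23348820 + 1122·216528049) = (4505948689285, 485888943078)

10405 1122
216528049 23348820
4505948689285 485888943078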